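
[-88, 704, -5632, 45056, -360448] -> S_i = -88*-8^i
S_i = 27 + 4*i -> [27, 31, 35, 39, 43]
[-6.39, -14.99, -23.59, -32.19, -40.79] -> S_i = -6.39 + -8.60*i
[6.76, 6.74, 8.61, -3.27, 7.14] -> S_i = Random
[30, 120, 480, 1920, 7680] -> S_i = 30*4^i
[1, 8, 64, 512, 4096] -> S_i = 1*8^i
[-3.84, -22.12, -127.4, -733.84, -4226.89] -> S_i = -3.84*5.76^i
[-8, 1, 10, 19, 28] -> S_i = -8 + 9*i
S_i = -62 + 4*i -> [-62, -58, -54, -50, -46]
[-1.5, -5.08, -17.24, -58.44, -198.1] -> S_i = -1.50*3.39^i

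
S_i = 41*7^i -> [41, 287, 2009, 14063, 98441]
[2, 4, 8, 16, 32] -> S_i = 2*2^i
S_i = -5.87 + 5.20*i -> [-5.87, -0.67, 4.53, 9.73, 14.93]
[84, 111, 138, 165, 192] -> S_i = 84 + 27*i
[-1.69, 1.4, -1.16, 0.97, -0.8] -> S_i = -1.69*(-0.83)^i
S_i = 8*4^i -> [8, 32, 128, 512, 2048]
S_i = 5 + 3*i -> [5, 8, 11, 14, 17]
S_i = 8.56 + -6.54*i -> [8.56, 2.02, -4.52, -11.06, -17.6]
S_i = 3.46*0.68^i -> [3.46, 2.35, 1.6, 1.09, 0.74]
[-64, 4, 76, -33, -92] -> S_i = Random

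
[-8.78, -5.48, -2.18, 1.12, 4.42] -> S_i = -8.78 + 3.30*i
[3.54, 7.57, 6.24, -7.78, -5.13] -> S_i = Random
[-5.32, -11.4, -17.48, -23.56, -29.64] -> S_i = -5.32 + -6.08*i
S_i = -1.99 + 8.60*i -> [-1.99, 6.61, 15.21, 23.81, 32.41]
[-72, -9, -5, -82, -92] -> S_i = Random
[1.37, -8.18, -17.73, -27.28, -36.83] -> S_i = 1.37 + -9.55*i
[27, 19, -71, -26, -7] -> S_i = Random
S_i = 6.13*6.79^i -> [6.13, 41.62, 282.62, 1918.98, 13029.85]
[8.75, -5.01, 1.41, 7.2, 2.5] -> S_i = Random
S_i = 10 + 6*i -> [10, 16, 22, 28, 34]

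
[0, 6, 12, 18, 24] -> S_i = 0 + 6*i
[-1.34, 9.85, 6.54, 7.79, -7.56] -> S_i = Random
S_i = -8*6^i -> [-8, -48, -288, -1728, -10368]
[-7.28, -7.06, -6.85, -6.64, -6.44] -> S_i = -7.28*0.97^i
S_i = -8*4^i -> [-8, -32, -128, -512, -2048]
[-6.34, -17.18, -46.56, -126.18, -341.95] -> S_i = -6.34*2.71^i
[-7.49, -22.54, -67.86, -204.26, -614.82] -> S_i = -7.49*3.01^i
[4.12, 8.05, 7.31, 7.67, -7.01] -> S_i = Random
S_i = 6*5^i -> [6, 30, 150, 750, 3750]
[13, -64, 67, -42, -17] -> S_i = Random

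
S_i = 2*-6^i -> [2, -12, 72, -432, 2592]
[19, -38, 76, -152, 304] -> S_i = 19*-2^i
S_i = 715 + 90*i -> [715, 805, 895, 985, 1075]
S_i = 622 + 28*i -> [622, 650, 678, 706, 734]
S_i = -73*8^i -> [-73, -584, -4672, -37376, -299008]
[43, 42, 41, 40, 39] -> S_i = 43 + -1*i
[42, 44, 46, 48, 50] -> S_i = 42 + 2*i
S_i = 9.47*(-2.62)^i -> [9.47, -24.81, 65.01, -170.32, 446.23]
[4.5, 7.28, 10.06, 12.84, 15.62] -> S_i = 4.50 + 2.78*i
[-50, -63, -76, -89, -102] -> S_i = -50 + -13*i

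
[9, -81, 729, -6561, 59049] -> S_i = 9*-9^i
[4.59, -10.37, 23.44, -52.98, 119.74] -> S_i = 4.59*(-2.26)^i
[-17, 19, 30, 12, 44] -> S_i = Random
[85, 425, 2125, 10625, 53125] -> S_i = 85*5^i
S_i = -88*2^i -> [-88, -176, -352, -704, -1408]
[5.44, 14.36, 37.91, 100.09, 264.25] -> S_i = 5.44*2.64^i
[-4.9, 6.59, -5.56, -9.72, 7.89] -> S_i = Random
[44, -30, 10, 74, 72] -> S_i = Random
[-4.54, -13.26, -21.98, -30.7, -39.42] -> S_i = -4.54 + -8.72*i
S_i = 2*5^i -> [2, 10, 50, 250, 1250]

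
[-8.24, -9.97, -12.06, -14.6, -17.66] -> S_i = -8.24*1.21^i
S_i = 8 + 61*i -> [8, 69, 130, 191, 252]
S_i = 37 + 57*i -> [37, 94, 151, 208, 265]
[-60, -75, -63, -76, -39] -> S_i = Random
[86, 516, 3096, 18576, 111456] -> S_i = 86*6^i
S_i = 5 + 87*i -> [5, 92, 179, 266, 353]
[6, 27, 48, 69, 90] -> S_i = 6 + 21*i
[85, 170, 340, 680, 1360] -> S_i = 85*2^i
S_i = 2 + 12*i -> [2, 14, 26, 38, 50]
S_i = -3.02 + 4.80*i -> [-3.02, 1.78, 6.58, 11.38, 16.18]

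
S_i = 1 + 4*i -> [1, 5, 9, 13, 17]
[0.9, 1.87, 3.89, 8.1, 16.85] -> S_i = 0.90*2.08^i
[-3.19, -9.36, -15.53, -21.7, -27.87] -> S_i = -3.19 + -6.17*i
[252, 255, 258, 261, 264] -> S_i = 252 + 3*i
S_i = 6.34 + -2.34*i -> [6.34, 4.0, 1.66, -0.68, -3.02]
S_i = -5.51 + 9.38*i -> [-5.51, 3.87, 13.25, 22.63, 32.01]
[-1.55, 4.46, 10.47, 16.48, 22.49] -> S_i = -1.55 + 6.01*i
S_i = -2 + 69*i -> [-2, 67, 136, 205, 274]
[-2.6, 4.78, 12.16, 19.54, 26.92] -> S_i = -2.60 + 7.38*i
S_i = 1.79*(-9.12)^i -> [1.79, -16.32, 148.88, -1357.81, 12383.19]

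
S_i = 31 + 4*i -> [31, 35, 39, 43, 47]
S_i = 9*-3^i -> [9, -27, 81, -243, 729]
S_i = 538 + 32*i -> [538, 570, 602, 634, 666]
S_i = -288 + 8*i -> [-288, -280, -272, -264, -256]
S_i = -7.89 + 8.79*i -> [-7.89, 0.9, 9.69, 18.48, 27.27]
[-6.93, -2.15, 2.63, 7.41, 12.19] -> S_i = -6.93 + 4.78*i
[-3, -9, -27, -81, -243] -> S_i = -3*3^i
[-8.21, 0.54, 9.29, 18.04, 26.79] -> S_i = -8.21 + 8.75*i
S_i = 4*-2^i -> [4, -8, 16, -32, 64]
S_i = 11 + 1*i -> [11, 12, 13, 14, 15]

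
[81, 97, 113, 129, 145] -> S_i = 81 + 16*i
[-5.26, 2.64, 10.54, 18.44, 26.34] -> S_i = -5.26 + 7.90*i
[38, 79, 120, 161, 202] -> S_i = 38 + 41*i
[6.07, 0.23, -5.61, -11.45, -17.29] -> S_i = 6.07 + -5.84*i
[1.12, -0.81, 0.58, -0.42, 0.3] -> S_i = 1.12*(-0.72)^i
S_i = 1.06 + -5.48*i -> [1.06, -4.42, -9.9, -15.38, -20.86]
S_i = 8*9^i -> [8, 72, 648, 5832, 52488]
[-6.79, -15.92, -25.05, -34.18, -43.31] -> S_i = -6.79 + -9.13*i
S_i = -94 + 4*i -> [-94, -90, -86, -82, -78]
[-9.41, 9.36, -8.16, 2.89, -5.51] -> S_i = Random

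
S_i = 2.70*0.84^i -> [2.7, 2.27, 1.91, 1.6, 1.34]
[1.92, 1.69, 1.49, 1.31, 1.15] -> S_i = 1.92*0.88^i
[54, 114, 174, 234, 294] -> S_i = 54 + 60*i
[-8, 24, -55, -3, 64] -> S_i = Random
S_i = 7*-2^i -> [7, -14, 28, -56, 112]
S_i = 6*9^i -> [6, 54, 486, 4374, 39366]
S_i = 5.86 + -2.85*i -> [5.86, 3.01, 0.16, -2.69, -5.54]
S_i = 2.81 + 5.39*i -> [2.81, 8.2, 13.59, 18.98, 24.37]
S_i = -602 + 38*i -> [-602, -564, -526, -488, -450]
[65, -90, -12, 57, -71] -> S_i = Random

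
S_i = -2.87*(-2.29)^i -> [-2.87, 6.57, -15.05, 34.47, -78.93]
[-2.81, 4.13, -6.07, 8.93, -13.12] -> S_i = -2.81*(-1.47)^i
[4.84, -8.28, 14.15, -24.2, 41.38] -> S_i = 4.84*(-1.71)^i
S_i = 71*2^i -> [71, 142, 284, 568, 1136]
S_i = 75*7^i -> [75, 525, 3675, 25725, 180075]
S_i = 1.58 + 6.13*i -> [1.58, 7.71, 13.84, 19.97, 26.1]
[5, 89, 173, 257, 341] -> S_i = 5 + 84*i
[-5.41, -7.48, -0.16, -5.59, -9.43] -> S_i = Random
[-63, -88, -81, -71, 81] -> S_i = Random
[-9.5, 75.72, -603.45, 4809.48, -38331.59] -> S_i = -9.50*(-7.97)^i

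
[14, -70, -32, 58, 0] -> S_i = Random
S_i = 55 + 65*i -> [55, 120, 185, 250, 315]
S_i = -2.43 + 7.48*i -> [-2.43, 5.05, 12.53, 20.01, 27.49]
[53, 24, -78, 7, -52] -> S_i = Random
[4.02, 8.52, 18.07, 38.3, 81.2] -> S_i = 4.02*2.12^i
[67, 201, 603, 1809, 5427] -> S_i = 67*3^i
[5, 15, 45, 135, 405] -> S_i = 5*3^i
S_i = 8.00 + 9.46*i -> [8.0, 17.46, 26.92, 36.38, 45.84]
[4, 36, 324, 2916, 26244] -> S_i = 4*9^i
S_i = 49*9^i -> [49, 441, 3969, 35721, 321489]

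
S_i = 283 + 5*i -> [283, 288, 293, 298, 303]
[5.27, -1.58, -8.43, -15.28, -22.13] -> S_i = 5.27 + -6.85*i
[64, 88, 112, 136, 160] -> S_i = 64 + 24*i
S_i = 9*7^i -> [9, 63, 441, 3087, 21609]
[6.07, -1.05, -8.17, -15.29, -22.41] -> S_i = 6.07 + -7.12*i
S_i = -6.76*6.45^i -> [-6.76, -43.6, -281.23, -1813.95, -11699.99]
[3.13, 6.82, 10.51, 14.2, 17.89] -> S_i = 3.13 + 3.69*i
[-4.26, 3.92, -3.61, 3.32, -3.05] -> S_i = -4.26*(-0.92)^i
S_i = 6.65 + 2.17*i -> [6.65, 8.82, 10.99, 13.16, 15.33]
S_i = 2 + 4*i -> [2, 6, 10, 14, 18]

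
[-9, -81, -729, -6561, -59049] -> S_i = -9*9^i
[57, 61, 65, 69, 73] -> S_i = 57 + 4*i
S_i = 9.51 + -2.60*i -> [9.51, 6.91, 4.31, 1.71, -0.89]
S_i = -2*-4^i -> [-2, 8, -32, 128, -512]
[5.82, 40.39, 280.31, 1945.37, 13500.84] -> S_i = 5.82*6.94^i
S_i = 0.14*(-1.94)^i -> [0.14, -0.27, 0.53, -1.02, 1.98]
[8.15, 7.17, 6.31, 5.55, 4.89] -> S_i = 8.15*0.88^i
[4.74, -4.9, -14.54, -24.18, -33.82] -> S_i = 4.74 + -9.64*i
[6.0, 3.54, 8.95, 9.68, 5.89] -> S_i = Random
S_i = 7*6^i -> [7, 42, 252, 1512, 9072]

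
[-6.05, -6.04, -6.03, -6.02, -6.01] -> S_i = -6.05 + 0.01*i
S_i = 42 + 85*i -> [42, 127, 212, 297, 382]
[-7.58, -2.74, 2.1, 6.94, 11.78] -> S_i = -7.58 + 4.84*i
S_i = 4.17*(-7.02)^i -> [4.17, -29.27, 205.5, -1442.6, 10127.09]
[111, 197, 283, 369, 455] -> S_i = 111 + 86*i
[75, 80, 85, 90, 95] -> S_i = 75 + 5*i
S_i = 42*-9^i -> [42, -378, 3402, -30618, 275562]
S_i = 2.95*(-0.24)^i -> [2.95, -0.71, 0.17, -0.04, 0.01]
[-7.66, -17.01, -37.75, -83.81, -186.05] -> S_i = -7.66*2.22^i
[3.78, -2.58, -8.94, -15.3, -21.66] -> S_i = 3.78 + -6.36*i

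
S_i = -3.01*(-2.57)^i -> [-3.01, 7.74, -19.88, 51.09, -131.31]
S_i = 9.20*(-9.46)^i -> [9.2, -87.03, 823.32, -7788.63, 73680.47]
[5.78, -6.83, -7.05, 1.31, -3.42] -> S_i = Random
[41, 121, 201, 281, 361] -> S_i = 41 + 80*i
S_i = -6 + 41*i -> [-6, 35, 76, 117, 158]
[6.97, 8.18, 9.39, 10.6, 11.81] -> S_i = 6.97 + 1.21*i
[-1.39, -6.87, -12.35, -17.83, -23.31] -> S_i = -1.39 + -5.48*i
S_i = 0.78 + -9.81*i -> [0.78, -9.03, -18.84, -28.65, -38.46]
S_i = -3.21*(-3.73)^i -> [-3.21, 11.97, -44.66, 166.58, -621.36]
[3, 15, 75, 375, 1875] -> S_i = 3*5^i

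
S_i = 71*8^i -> [71, 568, 4544, 36352, 290816]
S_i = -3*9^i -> [-3, -27, -243, -2187, -19683]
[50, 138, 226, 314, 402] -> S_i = 50 + 88*i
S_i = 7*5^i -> [7, 35, 175, 875, 4375]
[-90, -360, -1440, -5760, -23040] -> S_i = -90*4^i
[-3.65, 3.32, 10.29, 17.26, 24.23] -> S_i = -3.65 + 6.97*i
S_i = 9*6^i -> [9, 54, 324, 1944, 11664]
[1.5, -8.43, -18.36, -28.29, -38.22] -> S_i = 1.50 + -9.93*i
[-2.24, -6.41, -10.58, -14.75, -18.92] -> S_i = -2.24 + -4.17*i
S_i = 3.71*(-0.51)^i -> [3.71, -1.89, 0.96, -0.49, 0.25]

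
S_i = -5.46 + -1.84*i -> [-5.46, -7.3, -9.14, -10.98, -12.82]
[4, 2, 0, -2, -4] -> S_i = 4 + -2*i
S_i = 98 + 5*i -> [98, 103, 108, 113, 118]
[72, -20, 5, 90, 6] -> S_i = Random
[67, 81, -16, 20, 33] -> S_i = Random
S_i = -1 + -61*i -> [-1, -62, -123, -184, -245]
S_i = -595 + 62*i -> [-595, -533, -471, -409, -347]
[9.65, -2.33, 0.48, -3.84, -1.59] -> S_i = Random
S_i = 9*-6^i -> [9, -54, 324, -1944, 11664]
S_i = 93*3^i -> [93, 279, 837, 2511, 7533]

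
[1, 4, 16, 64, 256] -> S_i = 1*4^i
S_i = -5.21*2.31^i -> [-5.21, -12.04, -27.8, -64.22, -148.35]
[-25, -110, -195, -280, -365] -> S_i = -25 + -85*i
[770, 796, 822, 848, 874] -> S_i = 770 + 26*i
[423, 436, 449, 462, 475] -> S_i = 423 + 13*i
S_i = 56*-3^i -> [56, -168, 504, -1512, 4536]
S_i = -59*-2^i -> [-59, 118, -236, 472, -944]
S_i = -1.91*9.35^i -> [-1.91, -17.86, -166.98, -1561.23, -14597.54]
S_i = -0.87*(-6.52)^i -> [-0.87, 5.67, -36.98, 241.14, -1572.21]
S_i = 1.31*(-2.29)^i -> [1.31, -3.0, 6.87, -15.73, 36.03]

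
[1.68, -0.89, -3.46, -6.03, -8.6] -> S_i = 1.68 + -2.57*i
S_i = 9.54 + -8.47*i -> [9.54, 1.07, -7.4, -15.87, -24.34]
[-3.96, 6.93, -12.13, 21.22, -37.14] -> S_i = -3.96*(-1.75)^i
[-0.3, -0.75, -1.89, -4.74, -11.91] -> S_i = -0.30*2.51^i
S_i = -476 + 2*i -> [-476, -474, -472, -470, -468]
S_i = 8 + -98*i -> [8, -90, -188, -286, -384]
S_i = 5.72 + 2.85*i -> [5.72, 8.57, 11.42, 14.27, 17.12]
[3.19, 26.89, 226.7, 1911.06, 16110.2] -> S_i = 3.19*8.43^i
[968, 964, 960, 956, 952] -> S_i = 968 + -4*i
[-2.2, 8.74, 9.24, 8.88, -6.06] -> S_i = Random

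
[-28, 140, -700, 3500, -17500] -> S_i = -28*-5^i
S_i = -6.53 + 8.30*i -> [-6.53, 1.77, 10.07, 18.37, 26.67]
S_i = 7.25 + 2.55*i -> [7.25, 9.8, 12.35, 14.9, 17.45]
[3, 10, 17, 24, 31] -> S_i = 3 + 7*i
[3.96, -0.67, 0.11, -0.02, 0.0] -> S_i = 3.96*(-0.17)^i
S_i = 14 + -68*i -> [14, -54, -122, -190, -258]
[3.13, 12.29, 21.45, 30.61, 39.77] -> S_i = 3.13 + 9.16*i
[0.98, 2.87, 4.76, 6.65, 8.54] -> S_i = 0.98 + 1.89*i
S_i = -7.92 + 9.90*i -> [-7.92, 1.98, 11.88, 21.78, 31.68]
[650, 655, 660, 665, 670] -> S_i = 650 + 5*i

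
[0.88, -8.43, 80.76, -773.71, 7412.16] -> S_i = 0.88*(-9.58)^i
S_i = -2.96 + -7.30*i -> [-2.96, -10.26, -17.56, -24.86, -32.16]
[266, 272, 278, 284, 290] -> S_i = 266 + 6*i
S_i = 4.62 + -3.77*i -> [4.62, 0.85, -2.92, -6.69, -10.46]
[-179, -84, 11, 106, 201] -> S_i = -179 + 95*i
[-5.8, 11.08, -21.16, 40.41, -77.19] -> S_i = -5.80*(-1.91)^i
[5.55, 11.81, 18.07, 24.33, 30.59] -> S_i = 5.55 + 6.26*i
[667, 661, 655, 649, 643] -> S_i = 667 + -6*i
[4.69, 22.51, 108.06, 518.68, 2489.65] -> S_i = 4.69*4.80^i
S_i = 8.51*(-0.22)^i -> [8.51, -1.87, 0.41, -0.09, 0.02]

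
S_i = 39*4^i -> [39, 156, 624, 2496, 9984]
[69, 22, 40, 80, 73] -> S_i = Random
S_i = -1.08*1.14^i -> [-1.08, -1.23, -1.4, -1.6, -1.82]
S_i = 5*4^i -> [5, 20, 80, 320, 1280]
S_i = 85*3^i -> [85, 255, 765, 2295, 6885]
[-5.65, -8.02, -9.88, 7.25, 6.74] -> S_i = Random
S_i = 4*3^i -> [4, 12, 36, 108, 324]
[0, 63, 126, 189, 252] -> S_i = 0 + 63*i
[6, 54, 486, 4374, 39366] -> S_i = 6*9^i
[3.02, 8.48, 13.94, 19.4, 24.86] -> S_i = 3.02 + 5.46*i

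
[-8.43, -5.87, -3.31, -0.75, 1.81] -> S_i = -8.43 + 2.56*i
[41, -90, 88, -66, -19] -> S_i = Random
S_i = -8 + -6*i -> [-8, -14, -20, -26, -32]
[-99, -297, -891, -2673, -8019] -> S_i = -99*3^i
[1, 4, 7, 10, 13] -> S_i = 1 + 3*i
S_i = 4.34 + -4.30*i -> [4.34, 0.04, -4.26, -8.56, -12.86]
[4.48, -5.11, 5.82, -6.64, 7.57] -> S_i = 4.48*(-1.14)^i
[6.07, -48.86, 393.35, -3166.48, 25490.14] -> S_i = 6.07*(-8.05)^i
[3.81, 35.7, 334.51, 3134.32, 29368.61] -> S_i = 3.81*9.37^i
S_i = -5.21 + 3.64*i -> [-5.21, -1.57, 2.07, 5.71, 9.35]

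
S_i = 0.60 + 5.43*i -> [0.6, 6.03, 11.46, 16.89, 22.32]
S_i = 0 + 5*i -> [0, 5, 10, 15, 20]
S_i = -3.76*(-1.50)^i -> [-3.76, 5.64, -8.46, 12.69, -19.04]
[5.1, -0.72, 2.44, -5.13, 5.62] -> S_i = Random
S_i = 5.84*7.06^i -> [5.84, 41.23, 291.09, 2055.07, 14508.81]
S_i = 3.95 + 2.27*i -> [3.95, 6.22, 8.49, 10.76, 13.03]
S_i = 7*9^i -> [7, 63, 567, 5103, 45927]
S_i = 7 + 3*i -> [7, 10, 13, 16, 19]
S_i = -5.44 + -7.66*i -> [-5.44, -13.1, -20.76, -28.42, -36.08]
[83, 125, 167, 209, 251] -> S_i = 83 + 42*i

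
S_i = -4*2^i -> [-4, -8, -16, -32, -64]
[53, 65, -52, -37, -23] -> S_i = Random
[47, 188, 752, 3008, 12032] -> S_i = 47*4^i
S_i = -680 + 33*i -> [-680, -647, -614, -581, -548]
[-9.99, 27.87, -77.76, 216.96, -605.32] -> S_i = -9.99*(-2.79)^i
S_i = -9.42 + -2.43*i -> [-9.42, -11.85, -14.28, -16.71, -19.14]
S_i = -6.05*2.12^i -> [-6.05, -12.83, -27.19, -57.65, -122.21]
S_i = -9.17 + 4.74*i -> [-9.17, -4.43, 0.31, 5.05, 9.79]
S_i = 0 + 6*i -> [0, 6, 12, 18, 24]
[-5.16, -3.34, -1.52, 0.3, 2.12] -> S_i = -5.16 + 1.82*i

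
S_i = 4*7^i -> [4, 28, 196, 1372, 9604]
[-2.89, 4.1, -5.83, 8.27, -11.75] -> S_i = -2.89*(-1.42)^i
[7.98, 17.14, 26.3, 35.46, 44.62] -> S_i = 7.98 + 9.16*i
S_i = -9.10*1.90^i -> [-9.1, -17.29, -32.85, -62.42, -118.59]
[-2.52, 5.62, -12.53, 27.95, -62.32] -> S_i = -2.52*(-2.23)^i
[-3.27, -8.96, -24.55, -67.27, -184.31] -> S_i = -3.27*2.74^i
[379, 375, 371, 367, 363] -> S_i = 379 + -4*i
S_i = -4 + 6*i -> [-4, 2, 8, 14, 20]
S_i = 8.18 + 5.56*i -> [8.18, 13.74, 19.3, 24.86, 30.42]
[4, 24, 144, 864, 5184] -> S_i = 4*6^i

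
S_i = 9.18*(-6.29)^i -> [9.18, -57.74, 363.2, -2284.52, 14369.62]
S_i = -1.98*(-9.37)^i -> [-1.98, 18.55, -173.84, 1628.86, -15262.43]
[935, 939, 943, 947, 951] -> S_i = 935 + 4*i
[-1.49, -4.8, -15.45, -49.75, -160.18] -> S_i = -1.49*3.22^i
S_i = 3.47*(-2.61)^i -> [3.47, -9.06, 23.64, -61.7, 161.02]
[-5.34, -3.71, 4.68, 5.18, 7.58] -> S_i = Random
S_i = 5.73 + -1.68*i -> [5.73, 4.05, 2.37, 0.69, -0.99]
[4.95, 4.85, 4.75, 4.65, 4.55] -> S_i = 4.95 + -0.10*i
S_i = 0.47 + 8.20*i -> [0.47, 8.67, 16.87, 25.07, 33.27]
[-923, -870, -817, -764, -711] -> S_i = -923 + 53*i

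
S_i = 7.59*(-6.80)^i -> [7.59, -51.61, 350.96, -2386.54, 16228.46]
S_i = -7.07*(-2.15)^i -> [-7.07, 15.2, -32.68, 70.26, -151.07]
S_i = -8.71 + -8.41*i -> [-8.71, -17.12, -25.53, -33.94, -42.35]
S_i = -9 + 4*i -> [-9, -5, -1, 3, 7]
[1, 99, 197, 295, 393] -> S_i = 1 + 98*i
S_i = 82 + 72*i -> [82, 154, 226, 298, 370]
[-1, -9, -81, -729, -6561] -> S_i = -1*9^i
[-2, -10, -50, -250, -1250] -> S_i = -2*5^i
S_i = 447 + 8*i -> [447, 455, 463, 471, 479]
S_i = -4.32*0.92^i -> [-4.32, -3.97, -3.66, -3.36, -3.09]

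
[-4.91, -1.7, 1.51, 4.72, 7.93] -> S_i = -4.91 + 3.21*i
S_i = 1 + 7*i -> [1, 8, 15, 22, 29]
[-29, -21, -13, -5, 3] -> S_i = -29 + 8*i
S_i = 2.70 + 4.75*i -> [2.7, 7.45, 12.2, 16.95, 21.7]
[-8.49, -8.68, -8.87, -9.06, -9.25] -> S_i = -8.49 + -0.19*i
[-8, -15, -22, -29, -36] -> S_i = -8 + -7*i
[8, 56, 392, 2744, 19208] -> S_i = 8*7^i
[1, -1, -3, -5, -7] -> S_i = 1 + -2*i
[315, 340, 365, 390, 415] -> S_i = 315 + 25*i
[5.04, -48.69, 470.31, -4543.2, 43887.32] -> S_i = 5.04*(-9.66)^i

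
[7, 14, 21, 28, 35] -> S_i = 7 + 7*i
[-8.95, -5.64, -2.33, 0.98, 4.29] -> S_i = -8.95 + 3.31*i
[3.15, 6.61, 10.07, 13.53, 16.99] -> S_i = 3.15 + 3.46*i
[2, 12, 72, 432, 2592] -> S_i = 2*6^i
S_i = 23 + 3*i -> [23, 26, 29, 32, 35]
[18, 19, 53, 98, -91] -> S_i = Random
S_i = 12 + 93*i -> [12, 105, 198, 291, 384]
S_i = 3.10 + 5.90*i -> [3.1, 9.0, 14.9, 20.8, 26.7]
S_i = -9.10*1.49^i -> [-9.1, -13.56, -20.2, -30.1, -44.85]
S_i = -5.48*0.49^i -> [-5.48, -2.69, -1.32, -0.64, -0.32]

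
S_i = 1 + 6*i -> [1, 7, 13, 19, 25]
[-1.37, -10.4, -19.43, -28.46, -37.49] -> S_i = -1.37 + -9.03*i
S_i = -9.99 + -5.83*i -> [-9.99, -15.82, -21.65, -27.48, -33.31]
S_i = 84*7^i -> [84, 588, 4116, 28812, 201684]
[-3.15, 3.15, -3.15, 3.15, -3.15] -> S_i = -3.15*(-1.00)^i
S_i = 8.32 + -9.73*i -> [8.32, -1.41, -11.14, -20.87, -30.6]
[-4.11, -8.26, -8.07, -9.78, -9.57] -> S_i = Random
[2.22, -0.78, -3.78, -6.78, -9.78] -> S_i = 2.22 + -3.00*i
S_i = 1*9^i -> [1, 9, 81, 729, 6561]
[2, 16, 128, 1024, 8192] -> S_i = 2*8^i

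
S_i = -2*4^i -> [-2, -8, -32, -128, -512]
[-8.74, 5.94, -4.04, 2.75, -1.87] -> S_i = -8.74*(-0.68)^i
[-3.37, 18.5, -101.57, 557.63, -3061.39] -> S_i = -3.37*(-5.49)^i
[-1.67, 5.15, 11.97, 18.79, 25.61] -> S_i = -1.67 + 6.82*i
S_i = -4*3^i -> [-4, -12, -36, -108, -324]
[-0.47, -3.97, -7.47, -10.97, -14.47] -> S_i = -0.47 + -3.50*i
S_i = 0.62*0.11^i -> [0.62, 0.07, 0.01, 0.0, 0.0]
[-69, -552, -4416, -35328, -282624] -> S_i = -69*8^i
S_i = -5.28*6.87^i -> [-5.28, -36.27, -249.2, -1712.0, -11761.45]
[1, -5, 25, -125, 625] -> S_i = 1*-5^i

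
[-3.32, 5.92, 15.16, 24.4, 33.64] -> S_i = -3.32 + 9.24*i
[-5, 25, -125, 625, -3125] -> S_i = -5*-5^i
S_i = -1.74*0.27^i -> [-1.74, -0.47, -0.13, -0.03, -0.01]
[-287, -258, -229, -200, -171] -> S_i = -287 + 29*i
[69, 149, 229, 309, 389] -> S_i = 69 + 80*i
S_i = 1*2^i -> [1, 2, 4, 8, 16]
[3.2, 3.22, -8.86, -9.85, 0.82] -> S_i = Random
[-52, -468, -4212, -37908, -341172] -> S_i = -52*9^i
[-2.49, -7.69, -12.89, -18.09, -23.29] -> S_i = -2.49 + -5.20*i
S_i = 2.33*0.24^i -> [2.33, 0.56, 0.13, 0.03, 0.01]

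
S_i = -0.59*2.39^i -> [-0.59, -1.41, -3.37, -8.05, -19.25]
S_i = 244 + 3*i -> [244, 247, 250, 253, 256]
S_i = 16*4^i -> [16, 64, 256, 1024, 4096]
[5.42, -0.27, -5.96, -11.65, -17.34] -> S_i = 5.42 + -5.69*i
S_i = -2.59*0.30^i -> [-2.59, -0.78, -0.23, -0.07, -0.02]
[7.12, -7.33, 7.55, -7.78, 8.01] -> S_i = 7.12*(-1.03)^i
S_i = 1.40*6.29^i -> [1.4, 8.81, 55.39, 348.4, 2191.45]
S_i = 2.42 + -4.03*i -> [2.42, -1.61, -5.64, -9.67, -13.7]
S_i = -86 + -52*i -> [-86, -138, -190, -242, -294]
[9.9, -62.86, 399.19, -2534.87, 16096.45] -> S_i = 9.90*(-6.35)^i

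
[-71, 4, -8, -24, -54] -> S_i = Random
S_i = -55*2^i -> [-55, -110, -220, -440, -880]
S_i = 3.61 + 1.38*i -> [3.61, 4.99, 6.37, 7.75, 9.13]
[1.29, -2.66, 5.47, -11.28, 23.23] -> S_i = 1.29*(-2.06)^i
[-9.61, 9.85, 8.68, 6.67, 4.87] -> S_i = Random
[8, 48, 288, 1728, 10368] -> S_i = 8*6^i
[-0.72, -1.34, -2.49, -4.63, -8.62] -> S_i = -0.72*1.86^i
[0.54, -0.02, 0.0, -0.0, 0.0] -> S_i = 0.54*(-0.03)^i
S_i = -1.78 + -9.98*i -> [-1.78, -11.76, -21.74, -31.72, -41.7]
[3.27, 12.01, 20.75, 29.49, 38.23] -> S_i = 3.27 + 8.74*i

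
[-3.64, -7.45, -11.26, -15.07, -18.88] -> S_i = -3.64 + -3.81*i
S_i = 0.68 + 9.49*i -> [0.68, 10.17, 19.66, 29.15, 38.64]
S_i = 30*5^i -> [30, 150, 750, 3750, 18750]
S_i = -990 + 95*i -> [-990, -895, -800, -705, -610]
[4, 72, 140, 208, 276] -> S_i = 4 + 68*i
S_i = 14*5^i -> [14, 70, 350, 1750, 8750]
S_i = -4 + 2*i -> [-4, -2, 0, 2, 4]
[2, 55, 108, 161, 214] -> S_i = 2 + 53*i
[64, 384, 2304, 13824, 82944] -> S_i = 64*6^i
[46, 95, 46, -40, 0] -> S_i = Random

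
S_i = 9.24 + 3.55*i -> [9.24, 12.79, 16.34, 19.89, 23.44]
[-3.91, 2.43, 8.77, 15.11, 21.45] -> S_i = -3.91 + 6.34*i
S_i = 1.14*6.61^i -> [1.14, 7.54, 49.81, 329.24, 2176.26]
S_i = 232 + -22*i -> [232, 210, 188, 166, 144]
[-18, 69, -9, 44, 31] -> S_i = Random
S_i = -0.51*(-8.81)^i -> [-0.51, 4.49, -39.58, 348.74, -3072.37]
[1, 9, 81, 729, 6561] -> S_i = 1*9^i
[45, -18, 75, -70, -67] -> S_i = Random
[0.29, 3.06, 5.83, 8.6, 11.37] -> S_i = 0.29 + 2.77*i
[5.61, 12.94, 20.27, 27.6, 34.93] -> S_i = 5.61 + 7.33*i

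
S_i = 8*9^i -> [8, 72, 648, 5832, 52488]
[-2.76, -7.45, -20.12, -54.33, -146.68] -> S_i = -2.76*2.70^i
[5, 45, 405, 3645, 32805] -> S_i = 5*9^i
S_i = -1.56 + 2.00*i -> [-1.56, 0.44, 2.44, 4.44, 6.44]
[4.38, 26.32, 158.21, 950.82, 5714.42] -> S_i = 4.38*6.01^i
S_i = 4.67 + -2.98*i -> [4.67, 1.69, -1.29, -4.27, -7.25]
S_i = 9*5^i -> [9, 45, 225, 1125, 5625]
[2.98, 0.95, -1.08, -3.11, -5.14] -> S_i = 2.98 + -2.03*i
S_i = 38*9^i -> [38, 342, 3078, 27702, 249318]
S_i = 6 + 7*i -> [6, 13, 20, 27, 34]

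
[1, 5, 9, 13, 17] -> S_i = 1 + 4*i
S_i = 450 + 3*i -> [450, 453, 456, 459, 462]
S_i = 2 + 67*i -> [2, 69, 136, 203, 270]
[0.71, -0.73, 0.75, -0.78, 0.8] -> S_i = 0.71*(-1.03)^i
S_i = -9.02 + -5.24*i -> [-9.02, -14.26, -19.5, -24.74, -29.98]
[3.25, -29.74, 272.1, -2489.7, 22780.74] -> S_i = 3.25*(-9.15)^i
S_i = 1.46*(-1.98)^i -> [1.46, -2.89, 5.72, -11.33, 22.44]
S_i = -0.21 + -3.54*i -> [-0.21, -3.75, -7.29, -10.83, -14.37]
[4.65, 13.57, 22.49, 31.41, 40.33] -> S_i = 4.65 + 8.92*i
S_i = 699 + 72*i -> [699, 771, 843, 915, 987]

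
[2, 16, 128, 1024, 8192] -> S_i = 2*8^i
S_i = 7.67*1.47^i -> [7.67, 11.27, 16.57, 24.36, 35.81]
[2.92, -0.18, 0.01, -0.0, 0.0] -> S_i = 2.92*(-0.06)^i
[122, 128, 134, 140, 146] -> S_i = 122 + 6*i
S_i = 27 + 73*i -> [27, 100, 173, 246, 319]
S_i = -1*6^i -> [-1, -6, -36, -216, -1296]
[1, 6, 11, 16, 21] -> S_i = 1 + 5*i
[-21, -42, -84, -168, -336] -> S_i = -21*2^i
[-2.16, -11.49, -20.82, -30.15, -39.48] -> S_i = -2.16 + -9.33*i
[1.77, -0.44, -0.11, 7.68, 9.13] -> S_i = Random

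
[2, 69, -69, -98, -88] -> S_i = Random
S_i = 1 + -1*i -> [1, 0, -1, -2, -3]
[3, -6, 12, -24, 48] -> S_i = 3*-2^i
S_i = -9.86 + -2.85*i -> [-9.86, -12.71, -15.56, -18.41, -21.26]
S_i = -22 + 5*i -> [-22, -17, -12, -7, -2]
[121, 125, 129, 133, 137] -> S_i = 121 + 4*i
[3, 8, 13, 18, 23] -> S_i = 3 + 5*i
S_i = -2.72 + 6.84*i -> [-2.72, 4.12, 10.96, 17.8, 24.64]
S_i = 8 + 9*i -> [8, 17, 26, 35, 44]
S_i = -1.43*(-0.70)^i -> [-1.43, 1.0, -0.7, 0.49, -0.34]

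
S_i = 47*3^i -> [47, 141, 423, 1269, 3807]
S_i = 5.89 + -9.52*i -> [5.89, -3.63, -13.15, -22.67, -32.19]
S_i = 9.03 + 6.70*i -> [9.03, 15.73, 22.43, 29.13, 35.83]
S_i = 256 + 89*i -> [256, 345, 434, 523, 612]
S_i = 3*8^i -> [3, 24, 192, 1536, 12288]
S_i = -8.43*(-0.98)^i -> [-8.43, 8.26, -8.1, 7.93, -7.78]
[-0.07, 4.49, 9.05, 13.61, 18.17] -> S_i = -0.07 + 4.56*i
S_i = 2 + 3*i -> [2, 5, 8, 11, 14]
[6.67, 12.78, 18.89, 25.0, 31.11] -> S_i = 6.67 + 6.11*i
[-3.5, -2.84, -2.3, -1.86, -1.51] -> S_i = -3.50*0.81^i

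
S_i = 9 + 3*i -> [9, 12, 15, 18, 21]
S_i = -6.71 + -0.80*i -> [-6.71, -7.51, -8.31, -9.11, -9.91]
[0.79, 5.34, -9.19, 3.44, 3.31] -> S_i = Random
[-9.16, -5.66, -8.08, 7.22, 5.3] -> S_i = Random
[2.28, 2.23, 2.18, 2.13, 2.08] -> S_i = 2.28 + -0.05*i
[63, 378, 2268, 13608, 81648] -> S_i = 63*6^i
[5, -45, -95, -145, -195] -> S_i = 5 + -50*i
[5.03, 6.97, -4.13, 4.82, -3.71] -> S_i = Random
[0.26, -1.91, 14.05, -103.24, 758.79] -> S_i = 0.26*(-7.35)^i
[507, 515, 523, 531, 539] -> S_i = 507 + 8*i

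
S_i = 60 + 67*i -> [60, 127, 194, 261, 328]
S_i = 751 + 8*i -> [751, 759, 767, 775, 783]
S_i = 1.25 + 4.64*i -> [1.25, 5.89, 10.53, 15.17, 19.81]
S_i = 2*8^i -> [2, 16, 128, 1024, 8192]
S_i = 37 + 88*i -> [37, 125, 213, 301, 389]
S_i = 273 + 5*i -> [273, 278, 283, 288, 293]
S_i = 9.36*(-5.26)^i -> [9.36, -49.23, 258.97, -1362.18, 7165.04]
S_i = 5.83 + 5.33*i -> [5.83, 11.16, 16.49, 21.82, 27.15]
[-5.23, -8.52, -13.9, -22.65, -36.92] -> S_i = -5.23*1.63^i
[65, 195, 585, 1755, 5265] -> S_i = 65*3^i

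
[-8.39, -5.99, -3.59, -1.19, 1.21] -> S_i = -8.39 + 2.40*i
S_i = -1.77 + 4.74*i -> [-1.77, 2.97, 7.71, 12.45, 17.19]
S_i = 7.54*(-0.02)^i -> [7.54, -0.15, 0.0, -0.0, 0.0]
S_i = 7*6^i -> [7, 42, 252, 1512, 9072]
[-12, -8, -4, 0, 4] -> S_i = -12 + 4*i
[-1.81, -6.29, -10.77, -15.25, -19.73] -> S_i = -1.81 + -4.48*i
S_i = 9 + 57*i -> [9, 66, 123, 180, 237]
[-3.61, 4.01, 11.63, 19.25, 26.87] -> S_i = -3.61 + 7.62*i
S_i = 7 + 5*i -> [7, 12, 17, 22, 27]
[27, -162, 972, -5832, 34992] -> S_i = 27*-6^i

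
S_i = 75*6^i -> [75, 450, 2700, 16200, 97200]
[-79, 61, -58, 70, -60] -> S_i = Random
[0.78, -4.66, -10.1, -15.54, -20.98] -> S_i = 0.78 + -5.44*i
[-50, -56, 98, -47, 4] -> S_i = Random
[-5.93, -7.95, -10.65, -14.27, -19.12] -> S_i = -5.93*1.34^i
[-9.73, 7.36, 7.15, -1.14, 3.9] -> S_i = Random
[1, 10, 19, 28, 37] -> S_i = 1 + 9*i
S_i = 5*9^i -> [5, 45, 405, 3645, 32805]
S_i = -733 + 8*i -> [-733, -725, -717, -709, -701]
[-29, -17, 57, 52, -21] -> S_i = Random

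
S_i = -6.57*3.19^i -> [-6.57, -20.96, -66.86, -213.27, -680.34]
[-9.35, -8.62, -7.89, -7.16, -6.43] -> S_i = -9.35 + 0.73*i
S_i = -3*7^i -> [-3, -21, -147, -1029, -7203]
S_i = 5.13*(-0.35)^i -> [5.13, -1.8, 0.63, -0.22, 0.08]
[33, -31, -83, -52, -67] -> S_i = Random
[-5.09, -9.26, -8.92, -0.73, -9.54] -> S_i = Random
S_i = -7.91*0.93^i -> [-7.91, -7.36, -6.84, -6.36, -5.92]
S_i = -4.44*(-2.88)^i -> [-4.44, 12.79, -36.83, 106.06, -305.46]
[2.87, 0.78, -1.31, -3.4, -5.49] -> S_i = 2.87 + -2.09*i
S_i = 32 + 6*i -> [32, 38, 44, 50, 56]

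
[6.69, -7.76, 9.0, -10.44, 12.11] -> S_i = 6.69*(-1.16)^i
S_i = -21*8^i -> [-21, -168, -1344, -10752, -86016]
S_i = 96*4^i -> [96, 384, 1536, 6144, 24576]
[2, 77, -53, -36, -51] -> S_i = Random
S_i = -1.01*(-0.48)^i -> [-1.01, 0.48, -0.23, 0.11, -0.05]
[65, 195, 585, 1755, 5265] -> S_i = 65*3^i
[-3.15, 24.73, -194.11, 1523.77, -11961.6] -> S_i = -3.15*(-7.85)^i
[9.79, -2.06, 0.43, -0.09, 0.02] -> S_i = 9.79*(-0.21)^i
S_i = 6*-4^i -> [6, -24, 96, -384, 1536]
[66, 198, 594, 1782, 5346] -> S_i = 66*3^i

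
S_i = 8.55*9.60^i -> [8.55, 82.08, 787.97, 7564.49, 72619.13]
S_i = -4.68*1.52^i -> [-4.68, -7.11, -10.81, -16.44, -24.98]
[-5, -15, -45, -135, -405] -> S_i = -5*3^i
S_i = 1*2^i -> [1, 2, 4, 8, 16]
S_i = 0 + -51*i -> [0, -51, -102, -153, -204]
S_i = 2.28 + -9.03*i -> [2.28, -6.75, -15.78, -24.81, -33.84]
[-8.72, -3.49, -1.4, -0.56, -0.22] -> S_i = -8.72*0.40^i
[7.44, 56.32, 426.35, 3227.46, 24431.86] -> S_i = 7.44*7.57^i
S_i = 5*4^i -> [5, 20, 80, 320, 1280]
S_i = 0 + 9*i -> [0, 9, 18, 27, 36]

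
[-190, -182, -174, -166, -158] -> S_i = -190 + 8*i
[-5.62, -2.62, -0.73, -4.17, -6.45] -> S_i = Random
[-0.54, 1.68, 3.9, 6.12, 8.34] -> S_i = -0.54 + 2.22*i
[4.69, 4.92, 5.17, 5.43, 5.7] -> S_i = 4.69*1.05^i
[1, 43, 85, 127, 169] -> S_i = 1 + 42*i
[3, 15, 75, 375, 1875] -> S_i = 3*5^i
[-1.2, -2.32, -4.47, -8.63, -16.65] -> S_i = -1.20*1.93^i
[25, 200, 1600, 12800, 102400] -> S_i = 25*8^i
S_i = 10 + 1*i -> [10, 11, 12, 13, 14]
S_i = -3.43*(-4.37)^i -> [-3.43, 14.99, -65.5, 286.25, -1250.89]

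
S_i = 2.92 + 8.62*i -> [2.92, 11.54, 20.16, 28.78, 37.4]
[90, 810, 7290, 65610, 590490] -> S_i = 90*9^i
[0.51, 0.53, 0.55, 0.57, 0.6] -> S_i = 0.51*1.04^i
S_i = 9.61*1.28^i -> [9.61, 12.3, 15.75, 20.15, 25.8]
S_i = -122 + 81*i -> [-122, -41, 40, 121, 202]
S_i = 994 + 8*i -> [994, 1002, 1010, 1018, 1026]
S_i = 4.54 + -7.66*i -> [4.54, -3.12, -10.78, -18.44, -26.1]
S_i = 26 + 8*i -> [26, 34, 42, 50, 58]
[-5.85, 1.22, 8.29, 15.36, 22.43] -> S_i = -5.85 + 7.07*i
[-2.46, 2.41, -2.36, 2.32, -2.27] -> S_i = -2.46*(-0.98)^i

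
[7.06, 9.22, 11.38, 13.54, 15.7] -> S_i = 7.06 + 2.16*i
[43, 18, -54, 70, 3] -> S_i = Random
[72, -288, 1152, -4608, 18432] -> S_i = 72*-4^i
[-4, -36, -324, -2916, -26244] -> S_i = -4*9^i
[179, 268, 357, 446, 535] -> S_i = 179 + 89*i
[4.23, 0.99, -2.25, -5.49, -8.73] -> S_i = 4.23 + -3.24*i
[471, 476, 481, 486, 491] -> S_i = 471 + 5*i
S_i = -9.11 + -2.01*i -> [-9.11, -11.12, -13.13, -15.14, -17.15]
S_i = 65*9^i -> [65, 585, 5265, 47385, 426465]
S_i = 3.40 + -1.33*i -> [3.4, 2.07, 0.74, -0.59, -1.92]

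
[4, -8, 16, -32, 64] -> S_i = 4*-2^i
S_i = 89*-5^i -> [89, -445, 2225, -11125, 55625]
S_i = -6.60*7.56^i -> [-6.6, -49.9, -377.21, -2851.74, -21559.12]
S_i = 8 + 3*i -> [8, 11, 14, 17, 20]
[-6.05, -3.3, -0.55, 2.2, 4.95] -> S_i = -6.05 + 2.75*i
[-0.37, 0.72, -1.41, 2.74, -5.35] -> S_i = -0.37*(-1.95)^i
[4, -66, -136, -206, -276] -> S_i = 4 + -70*i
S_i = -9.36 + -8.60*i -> [-9.36, -17.96, -26.56, -35.16, -43.76]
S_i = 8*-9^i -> [8, -72, 648, -5832, 52488]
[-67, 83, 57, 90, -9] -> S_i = Random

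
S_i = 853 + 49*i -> [853, 902, 951, 1000, 1049]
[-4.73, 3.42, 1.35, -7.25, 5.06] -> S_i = Random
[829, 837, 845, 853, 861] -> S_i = 829 + 8*i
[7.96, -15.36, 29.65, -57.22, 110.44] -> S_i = 7.96*(-1.93)^i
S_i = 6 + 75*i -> [6, 81, 156, 231, 306]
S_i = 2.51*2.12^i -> [2.51, 5.32, 11.28, 23.92, 50.7]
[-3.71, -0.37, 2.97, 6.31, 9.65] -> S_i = -3.71 + 3.34*i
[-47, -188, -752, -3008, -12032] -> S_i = -47*4^i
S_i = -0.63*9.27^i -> [-0.63, -5.84, -54.14, -501.86, -4652.21]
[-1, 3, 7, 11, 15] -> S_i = -1 + 4*i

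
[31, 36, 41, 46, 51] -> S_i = 31 + 5*i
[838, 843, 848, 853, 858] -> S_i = 838 + 5*i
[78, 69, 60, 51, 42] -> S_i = 78 + -9*i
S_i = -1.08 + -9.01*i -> [-1.08, -10.09, -19.1, -28.11, -37.12]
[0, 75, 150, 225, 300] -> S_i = 0 + 75*i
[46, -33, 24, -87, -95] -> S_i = Random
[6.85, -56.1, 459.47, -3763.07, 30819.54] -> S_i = 6.85*(-8.19)^i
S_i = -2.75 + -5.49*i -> [-2.75, -8.24, -13.73, -19.22, -24.71]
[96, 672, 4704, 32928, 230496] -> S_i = 96*7^i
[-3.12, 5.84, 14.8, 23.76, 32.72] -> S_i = -3.12 + 8.96*i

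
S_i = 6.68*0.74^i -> [6.68, 4.94, 3.66, 2.71, 2.0]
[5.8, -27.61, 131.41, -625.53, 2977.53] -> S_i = 5.80*(-4.76)^i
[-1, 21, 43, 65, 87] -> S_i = -1 + 22*i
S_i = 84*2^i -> [84, 168, 336, 672, 1344]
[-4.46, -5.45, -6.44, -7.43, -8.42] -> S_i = -4.46 + -0.99*i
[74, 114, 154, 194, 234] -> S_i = 74 + 40*i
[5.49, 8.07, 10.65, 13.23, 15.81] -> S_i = 5.49 + 2.58*i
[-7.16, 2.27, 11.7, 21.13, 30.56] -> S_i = -7.16 + 9.43*i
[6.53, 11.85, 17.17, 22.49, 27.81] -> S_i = 6.53 + 5.32*i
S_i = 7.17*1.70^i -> [7.17, 12.19, 20.72, 35.23, 59.88]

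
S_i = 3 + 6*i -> [3, 9, 15, 21, 27]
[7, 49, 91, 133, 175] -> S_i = 7 + 42*i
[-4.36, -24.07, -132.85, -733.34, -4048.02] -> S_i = -4.36*5.52^i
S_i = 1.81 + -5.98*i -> [1.81, -4.17, -10.15, -16.13, -22.11]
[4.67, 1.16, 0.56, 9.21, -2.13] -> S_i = Random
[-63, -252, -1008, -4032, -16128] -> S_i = -63*4^i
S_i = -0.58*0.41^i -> [-0.58, -0.24, -0.1, -0.04, -0.02]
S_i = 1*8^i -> [1, 8, 64, 512, 4096]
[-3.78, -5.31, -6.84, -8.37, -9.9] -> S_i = -3.78 + -1.53*i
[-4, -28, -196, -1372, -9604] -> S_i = -4*7^i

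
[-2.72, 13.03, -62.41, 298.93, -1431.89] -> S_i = -2.72*(-4.79)^i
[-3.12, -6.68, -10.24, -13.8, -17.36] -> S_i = -3.12 + -3.56*i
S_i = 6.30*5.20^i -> [6.3, 32.76, 170.35, 885.83, 4606.32]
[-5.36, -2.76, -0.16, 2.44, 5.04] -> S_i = -5.36 + 2.60*i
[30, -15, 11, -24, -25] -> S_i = Random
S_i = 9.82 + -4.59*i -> [9.82, 5.23, 0.64, -3.95, -8.54]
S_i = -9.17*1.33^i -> [-9.17, -12.2, -16.22, -21.57, -28.69]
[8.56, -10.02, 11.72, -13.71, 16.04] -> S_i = 8.56*(-1.17)^i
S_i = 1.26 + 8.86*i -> [1.26, 10.12, 18.98, 27.84, 36.7]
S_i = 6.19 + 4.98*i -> [6.19, 11.17, 16.15, 21.13, 26.11]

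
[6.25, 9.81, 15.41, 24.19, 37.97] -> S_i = 6.25*1.57^i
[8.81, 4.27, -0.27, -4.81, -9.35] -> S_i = 8.81 + -4.54*i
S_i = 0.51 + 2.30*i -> [0.51, 2.81, 5.11, 7.41, 9.71]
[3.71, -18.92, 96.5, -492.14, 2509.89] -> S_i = 3.71*(-5.10)^i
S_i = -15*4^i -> [-15, -60, -240, -960, -3840]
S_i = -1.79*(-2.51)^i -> [-1.79, 4.49, -11.28, 28.31, -71.05]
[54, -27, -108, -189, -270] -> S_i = 54 + -81*i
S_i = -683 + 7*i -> [-683, -676, -669, -662, -655]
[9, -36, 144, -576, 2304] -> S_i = 9*-4^i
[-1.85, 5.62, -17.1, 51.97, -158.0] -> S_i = -1.85*(-3.04)^i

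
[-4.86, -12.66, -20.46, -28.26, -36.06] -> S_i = -4.86 + -7.80*i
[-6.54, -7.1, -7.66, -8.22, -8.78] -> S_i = -6.54 + -0.56*i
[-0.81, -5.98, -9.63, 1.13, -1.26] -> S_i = Random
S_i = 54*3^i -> [54, 162, 486, 1458, 4374]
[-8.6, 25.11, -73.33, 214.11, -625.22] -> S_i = -8.60*(-2.92)^i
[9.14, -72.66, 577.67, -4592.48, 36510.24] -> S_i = 9.14*(-7.95)^i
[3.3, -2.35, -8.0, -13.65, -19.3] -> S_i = 3.30 + -5.65*i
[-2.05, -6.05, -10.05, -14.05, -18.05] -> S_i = -2.05 + -4.00*i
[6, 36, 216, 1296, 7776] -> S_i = 6*6^i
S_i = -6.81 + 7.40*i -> [-6.81, 0.59, 7.99, 15.39, 22.79]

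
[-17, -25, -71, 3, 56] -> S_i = Random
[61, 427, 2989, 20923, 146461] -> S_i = 61*7^i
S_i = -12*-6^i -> [-12, 72, -432, 2592, -15552]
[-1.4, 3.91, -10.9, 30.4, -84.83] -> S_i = -1.40*(-2.79)^i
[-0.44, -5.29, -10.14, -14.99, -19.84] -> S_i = -0.44 + -4.85*i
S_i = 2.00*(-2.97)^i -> [2.0, -5.94, 17.64, -52.4, 155.62]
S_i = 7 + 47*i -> [7, 54, 101, 148, 195]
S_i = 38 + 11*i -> [38, 49, 60, 71, 82]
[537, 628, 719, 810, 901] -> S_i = 537 + 91*i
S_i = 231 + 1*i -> [231, 232, 233, 234, 235]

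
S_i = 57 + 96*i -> [57, 153, 249, 345, 441]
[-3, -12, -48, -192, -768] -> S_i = -3*4^i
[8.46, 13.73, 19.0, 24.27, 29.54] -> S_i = 8.46 + 5.27*i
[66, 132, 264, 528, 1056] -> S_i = 66*2^i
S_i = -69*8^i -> [-69, -552, -4416, -35328, -282624]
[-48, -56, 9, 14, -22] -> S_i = Random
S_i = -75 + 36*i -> [-75, -39, -3, 33, 69]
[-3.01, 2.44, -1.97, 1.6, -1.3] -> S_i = -3.01*(-0.81)^i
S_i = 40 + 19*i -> [40, 59, 78, 97, 116]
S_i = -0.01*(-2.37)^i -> [-0.01, 0.02, -0.06, 0.13, -0.32]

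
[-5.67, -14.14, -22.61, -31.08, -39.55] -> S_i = -5.67 + -8.47*i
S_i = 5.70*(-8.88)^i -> [5.7, -50.62, 449.47, -3991.29, 35442.69]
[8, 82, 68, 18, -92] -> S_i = Random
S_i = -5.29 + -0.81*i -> [-5.29, -6.1, -6.91, -7.72, -8.53]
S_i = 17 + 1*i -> [17, 18, 19, 20, 21]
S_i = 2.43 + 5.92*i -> [2.43, 8.35, 14.27, 20.19, 26.11]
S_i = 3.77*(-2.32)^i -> [3.77, -8.75, 20.29, -47.08, 109.22]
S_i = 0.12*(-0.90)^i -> [0.12, -0.11, 0.1, -0.09, 0.08]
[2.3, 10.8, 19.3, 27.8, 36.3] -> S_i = 2.30 + 8.50*i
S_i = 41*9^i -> [41, 369, 3321, 29889, 269001]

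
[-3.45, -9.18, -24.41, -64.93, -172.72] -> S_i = -3.45*2.66^i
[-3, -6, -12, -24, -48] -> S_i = -3*2^i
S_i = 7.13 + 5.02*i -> [7.13, 12.15, 17.17, 22.19, 27.21]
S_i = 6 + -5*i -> [6, 1, -4, -9, -14]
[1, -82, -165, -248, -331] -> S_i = 1 + -83*i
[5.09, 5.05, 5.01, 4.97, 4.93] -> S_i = 5.09 + -0.04*i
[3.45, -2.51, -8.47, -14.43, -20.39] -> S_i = 3.45 + -5.96*i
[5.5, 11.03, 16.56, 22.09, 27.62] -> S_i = 5.50 + 5.53*i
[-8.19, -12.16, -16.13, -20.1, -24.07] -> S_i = -8.19 + -3.97*i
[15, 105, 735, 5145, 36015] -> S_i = 15*7^i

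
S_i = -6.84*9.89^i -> [-6.84, -67.65, -669.03, -6616.75, -65439.7]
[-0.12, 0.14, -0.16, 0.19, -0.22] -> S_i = -0.12*(-1.16)^i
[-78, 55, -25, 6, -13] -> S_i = Random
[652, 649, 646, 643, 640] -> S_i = 652 + -3*i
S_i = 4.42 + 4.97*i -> [4.42, 9.39, 14.36, 19.33, 24.3]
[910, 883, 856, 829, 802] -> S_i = 910 + -27*i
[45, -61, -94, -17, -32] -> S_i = Random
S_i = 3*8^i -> [3, 24, 192, 1536, 12288]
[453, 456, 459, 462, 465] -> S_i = 453 + 3*i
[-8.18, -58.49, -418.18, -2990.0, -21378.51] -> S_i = -8.18*7.15^i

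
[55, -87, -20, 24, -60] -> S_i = Random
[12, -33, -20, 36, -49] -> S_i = Random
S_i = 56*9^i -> [56, 504, 4536, 40824, 367416]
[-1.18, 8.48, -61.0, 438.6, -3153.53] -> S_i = -1.18*(-7.19)^i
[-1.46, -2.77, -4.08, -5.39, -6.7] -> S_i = -1.46 + -1.31*i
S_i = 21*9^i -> [21, 189, 1701, 15309, 137781]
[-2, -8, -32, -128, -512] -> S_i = -2*4^i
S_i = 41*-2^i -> [41, -82, 164, -328, 656]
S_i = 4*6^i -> [4, 24, 144, 864, 5184]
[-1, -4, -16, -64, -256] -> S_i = -1*4^i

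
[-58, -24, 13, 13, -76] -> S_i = Random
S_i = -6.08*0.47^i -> [-6.08, -2.86, -1.34, -0.63, -0.3]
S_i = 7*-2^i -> [7, -14, 28, -56, 112]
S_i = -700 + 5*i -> [-700, -695, -690, -685, -680]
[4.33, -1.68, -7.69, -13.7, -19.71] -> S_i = 4.33 + -6.01*i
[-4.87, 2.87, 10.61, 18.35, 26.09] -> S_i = -4.87 + 7.74*i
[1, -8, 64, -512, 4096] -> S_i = 1*-8^i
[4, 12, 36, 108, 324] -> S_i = 4*3^i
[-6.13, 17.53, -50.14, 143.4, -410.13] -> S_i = -6.13*(-2.86)^i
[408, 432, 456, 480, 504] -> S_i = 408 + 24*i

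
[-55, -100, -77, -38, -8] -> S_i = Random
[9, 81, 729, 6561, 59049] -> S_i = 9*9^i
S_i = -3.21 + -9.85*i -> [-3.21, -13.06, -22.91, -32.76, -42.61]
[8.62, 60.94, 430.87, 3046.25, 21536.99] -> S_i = 8.62*7.07^i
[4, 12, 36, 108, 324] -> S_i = 4*3^i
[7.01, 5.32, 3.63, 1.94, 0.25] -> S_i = 7.01 + -1.69*i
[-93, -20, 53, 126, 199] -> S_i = -93 + 73*i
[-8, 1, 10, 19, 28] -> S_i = -8 + 9*i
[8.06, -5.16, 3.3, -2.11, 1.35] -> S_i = 8.06*(-0.64)^i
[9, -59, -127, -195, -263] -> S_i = 9 + -68*i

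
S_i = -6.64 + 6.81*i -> [-6.64, 0.17, 6.98, 13.79, 20.6]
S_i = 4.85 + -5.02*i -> [4.85, -0.17, -5.19, -10.21, -15.23]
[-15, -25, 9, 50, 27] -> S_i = Random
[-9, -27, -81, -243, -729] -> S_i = -9*3^i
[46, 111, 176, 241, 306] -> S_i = 46 + 65*i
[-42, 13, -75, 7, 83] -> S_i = Random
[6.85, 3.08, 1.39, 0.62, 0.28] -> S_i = 6.85*0.45^i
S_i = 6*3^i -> [6, 18, 54, 162, 486]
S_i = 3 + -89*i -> [3, -86, -175, -264, -353]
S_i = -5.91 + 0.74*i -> [-5.91, -5.17, -4.43, -3.69, -2.95]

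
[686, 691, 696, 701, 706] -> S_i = 686 + 5*i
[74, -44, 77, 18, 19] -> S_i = Random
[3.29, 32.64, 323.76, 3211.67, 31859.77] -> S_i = 3.29*9.92^i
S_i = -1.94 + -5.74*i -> [-1.94, -7.68, -13.42, -19.16, -24.9]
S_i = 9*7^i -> [9, 63, 441, 3087, 21609]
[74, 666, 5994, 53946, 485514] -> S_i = 74*9^i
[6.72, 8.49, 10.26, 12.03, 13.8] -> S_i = 6.72 + 1.77*i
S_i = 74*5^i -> [74, 370, 1850, 9250, 46250]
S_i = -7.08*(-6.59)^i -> [-7.08, 46.66, -307.47, 2026.23, -13352.88]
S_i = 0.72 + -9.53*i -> [0.72, -8.81, -18.34, -27.87, -37.4]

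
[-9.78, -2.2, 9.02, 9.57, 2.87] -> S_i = Random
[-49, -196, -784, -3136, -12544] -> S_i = -49*4^i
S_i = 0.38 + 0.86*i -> [0.38, 1.24, 2.1, 2.96, 3.82]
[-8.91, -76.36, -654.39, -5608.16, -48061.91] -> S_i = -8.91*8.57^i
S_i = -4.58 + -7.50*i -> [-4.58, -12.08, -19.58, -27.08, -34.58]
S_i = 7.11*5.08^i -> [7.11, 36.12, 183.48, 932.1, 4735.05]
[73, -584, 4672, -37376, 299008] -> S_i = 73*-8^i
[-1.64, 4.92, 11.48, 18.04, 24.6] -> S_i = -1.64 + 6.56*i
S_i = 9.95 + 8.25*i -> [9.95, 18.2, 26.45, 34.7, 42.95]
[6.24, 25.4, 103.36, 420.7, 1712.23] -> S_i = 6.24*4.07^i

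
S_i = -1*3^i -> [-1, -3, -9, -27, -81]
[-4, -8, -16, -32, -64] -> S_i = -4*2^i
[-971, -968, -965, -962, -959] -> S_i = -971 + 3*i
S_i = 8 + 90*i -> [8, 98, 188, 278, 368]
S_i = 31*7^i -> [31, 217, 1519, 10633, 74431]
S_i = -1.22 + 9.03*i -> [-1.22, 7.81, 16.84, 25.87, 34.9]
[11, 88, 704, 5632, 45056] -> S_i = 11*8^i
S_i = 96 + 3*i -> [96, 99, 102, 105, 108]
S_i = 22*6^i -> [22, 132, 792, 4752, 28512]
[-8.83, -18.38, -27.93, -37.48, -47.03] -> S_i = -8.83 + -9.55*i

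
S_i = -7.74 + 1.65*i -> [-7.74, -6.09, -4.44, -2.79, -1.14]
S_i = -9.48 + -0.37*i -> [-9.48, -9.85, -10.22, -10.59, -10.96]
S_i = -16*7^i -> [-16, -112, -784, -5488, -38416]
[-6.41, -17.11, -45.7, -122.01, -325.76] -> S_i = -6.41*2.67^i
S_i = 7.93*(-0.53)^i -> [7.93, -4.2, 2.23, -1.18, 0.63]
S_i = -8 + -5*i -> [-8, -13, -18, -23, -28]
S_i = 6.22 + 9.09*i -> [6.22, 15.31, 24.4, 33.49, 42.58]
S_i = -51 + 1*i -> [-51, -50, -49, -48, -47]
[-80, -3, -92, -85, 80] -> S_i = Random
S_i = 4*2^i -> [4, 8, 16, 32, 64]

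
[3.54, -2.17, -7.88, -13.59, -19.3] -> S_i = 3.54 + -5.71*i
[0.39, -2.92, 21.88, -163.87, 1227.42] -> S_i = 0.39*(-7.49)^i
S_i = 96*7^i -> [96, 672, 4704, 32928, 230496]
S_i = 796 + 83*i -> [796, 879, 962, 1045, 1128]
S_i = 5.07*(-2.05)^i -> [5.07, -10.39, 21.31, -43.68, 89.54]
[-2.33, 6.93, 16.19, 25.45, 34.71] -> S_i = -2.33 + 9.26*i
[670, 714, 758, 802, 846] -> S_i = 670 + 44*i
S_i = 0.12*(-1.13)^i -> [0.12, -0.14, 0.15, -0.17, 0.2]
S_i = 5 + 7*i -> [5, 12, 19, 26, 33]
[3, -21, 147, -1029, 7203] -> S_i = 3*-7^i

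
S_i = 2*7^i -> [2, 14, 98, 686, 4802]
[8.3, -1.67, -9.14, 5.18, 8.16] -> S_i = Random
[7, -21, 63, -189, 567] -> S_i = 7*-3^i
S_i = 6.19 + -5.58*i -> [6.19, 0.61, -4.97, -10.55, -16.13]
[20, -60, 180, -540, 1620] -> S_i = 20*-3^i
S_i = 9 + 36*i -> [9, 45, 81, 117, 153]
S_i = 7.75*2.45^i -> [7.75, 18.99, 46.52, 113.97, 279.23]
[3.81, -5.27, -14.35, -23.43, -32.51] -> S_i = 3.81 + -9.08*i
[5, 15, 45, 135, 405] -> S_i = 5*3^i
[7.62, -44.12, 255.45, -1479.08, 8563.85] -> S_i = 7.62*(-5.79)^i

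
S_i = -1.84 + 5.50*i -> [-1.84, 3.66, 9.16, 14.66, 20.16]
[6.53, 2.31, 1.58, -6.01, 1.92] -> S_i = Random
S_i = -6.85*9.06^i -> [-6.85, -62.06, -562.27, -5094.19, -46153.36]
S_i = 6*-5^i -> [6, -30, 150, -750, 3750]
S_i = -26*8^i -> [-26, -208, -1664, -13312, -106496]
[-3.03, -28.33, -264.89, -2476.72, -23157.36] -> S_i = -3.03*9.35^i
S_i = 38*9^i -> [38, 342, 3078, 27702, 249318]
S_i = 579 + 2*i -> [579, 581, 583, 585, 587]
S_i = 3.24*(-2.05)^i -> [3.24, -6.64, 13.62, -27.91, 57.22]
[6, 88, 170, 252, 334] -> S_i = 6 + 82*i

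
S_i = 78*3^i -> [78, 234, 702, 2106, 6318]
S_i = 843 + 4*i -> [843, 847, 851, 855, 859]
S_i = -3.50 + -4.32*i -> [-3.5, -7.82, -12.14, -16.46, -20.78]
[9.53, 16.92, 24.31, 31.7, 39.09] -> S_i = 9.53 + 7.39*i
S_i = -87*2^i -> [-87, -174, -348, -696, -1392]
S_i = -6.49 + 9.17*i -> [-6.49, 2.68, 11.85, 21.02, 30.19]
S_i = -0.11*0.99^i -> [-0.11, -0.11, -0.11, -0.11, -0.11]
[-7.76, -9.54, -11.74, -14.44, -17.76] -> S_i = -7.76*1.23^i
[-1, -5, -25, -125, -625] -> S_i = -1*5^i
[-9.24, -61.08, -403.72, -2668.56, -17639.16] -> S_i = -9.24*6.61^i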